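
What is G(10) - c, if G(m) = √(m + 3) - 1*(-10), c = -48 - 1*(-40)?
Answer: 18 + √13 ≈ 21.606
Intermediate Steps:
c = -8 (c = -48 + 40 = -8)
G(m) = 10 + √(3 + m) (G(m) = √(3 + m) + 10 = 10 + √(3 + m))
G(10) - c = (10 + √(3 + 10)) - 1*(-8) = (10 + √13) + 8 = 18 + √13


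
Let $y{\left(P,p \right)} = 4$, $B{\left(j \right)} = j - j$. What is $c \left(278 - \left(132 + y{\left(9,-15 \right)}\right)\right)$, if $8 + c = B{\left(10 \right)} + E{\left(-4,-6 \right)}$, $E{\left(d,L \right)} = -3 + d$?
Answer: $-2130$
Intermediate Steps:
$B{\left(j \right)} = 0$
$c = -15$ ($c = -8 + \left(0 - 7\right) = -8 - 7 = -15$)
$c \left(278 - \left(132 + y{\left(9,-15 \right)}\right)\right) = - 15 \left(278 - 136\right) = \left(-15\right) 142 = -2130$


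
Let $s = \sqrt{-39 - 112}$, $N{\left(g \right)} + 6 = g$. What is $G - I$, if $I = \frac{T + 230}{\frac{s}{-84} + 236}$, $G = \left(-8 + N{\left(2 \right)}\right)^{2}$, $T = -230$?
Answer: $144$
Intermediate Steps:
$N{\left(g \right)} = -6 + g$
$s = i \sqrt{151}$ ($s = \sqrt{-151} = i \sqrt{151} \approx 12.288 i$)
$G = 144$ ($G = \left(-8 + \left(-6 + 2\right)\right)^{2} = \left(-8 - 4\right)^{2} = \left(-12\right)^{2} = 144$)
$I = 0$ ($I = \frac{-230 + 230}{\frac{i \sqrt{151}}{-84} + 236} = \frac{0}{i \sqrt{151} \left(- \frac{1}{84}\right) + 236} = \frac{0}{- \frac{i \sqrt{151}}{84} + 236} = \frac{0}{236 - \frac{i \sqrt{151}}{84}} = 0$)
$G - I = 144 - 0 = 144 + 0 = 144$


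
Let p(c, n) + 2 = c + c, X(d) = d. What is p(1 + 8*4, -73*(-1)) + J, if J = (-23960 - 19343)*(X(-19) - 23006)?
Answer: 997051639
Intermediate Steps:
p(c, n) = -2 + 2*c (p(c, n) = -2 + (c + c) = -2 + 2*c)
J = 997051575 (J = (-23960 - 19343)*(-19 - 23006) = -43303*(-23025) = 997051575)
p(1 + 8*4, -73*(-1)) + J = (-2 + 2*(1 + 8*4)) + 997051575 = (-2 + 2*(1 + 32)) + 997051575 = (-2 + 2*33) + 997051575 = (-2 + 66) + 997051575 = 64 + 997051575 = 997051639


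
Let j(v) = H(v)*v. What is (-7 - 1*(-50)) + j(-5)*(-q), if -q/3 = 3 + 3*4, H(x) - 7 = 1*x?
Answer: -407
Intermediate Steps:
H(x) = 7 + x (H(x) = 7 + 1*x = 7 + x)
j(v) = v*(7 + v) (j(v) = (7 + v)*v = v*(7 + v))
q = -45 (q = -3*(3 + 3*4) = -3*(3 + 12) = -3*15 = -45)
(-7 - 1*(-50)) + j(-5)*(-q) = (-7 - 1*(-50)) + (-5*(7 - 5))*(-1*(-45)) = (-7 + 50) - 5*2*45 = 43 - 10*45 = 43 - 450 = -407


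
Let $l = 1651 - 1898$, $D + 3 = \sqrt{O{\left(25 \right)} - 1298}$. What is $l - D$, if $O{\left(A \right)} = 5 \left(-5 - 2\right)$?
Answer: $-244 - i \sqrt{1333} \approx -244.0 - 36.51 i$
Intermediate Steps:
$O{\left(A \right)} = -35$ ($O{\left(A \right)} = 5 \left(-7\right) = -35$)
$D = -3 + i \sqrt{1333}$ ($D = -3 + \sqrt{-35 - 1298} = -3 + \sqrt{-1333} = -3 + i \sqrt{1333} \approx -3.0 + 36.51 i$)
$l = -247$ ($l = 1651 - 1898 = -247$)
$l - D = -247 - \left(-3 + i \sqrt{1333}\right) = -247 + \left(3 - i \sqrt{1333}\right) = -244 - i \sqrt{1333}$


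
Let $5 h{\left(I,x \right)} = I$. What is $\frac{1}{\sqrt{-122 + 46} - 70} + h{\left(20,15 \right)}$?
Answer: $\frac{9917}{2488} - \frac{i \sqrt{19}}{2488} \approx 3.9859 - 0.001752 i$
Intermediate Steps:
$h{\left(I,x \right)} = \frac{I}{5}$
$\frac{1}{\sqrt{-122 + 46} - 70} + h{\left(20,15 \right)} = \frac{1}{\sqrt{-122 + 46} - 70} + \frac{1}{5} \cdot 20 = \frac{1}{\sqrt{-76} - 70} + 4 = \frac{1}{2 i \sqrt{19} - 70} + 4 = \frac{1}{-70 + 2 i \sqrt{19}} + 4 = 4 + \frac{1}{-70 + 2 i \sqrt{19}}$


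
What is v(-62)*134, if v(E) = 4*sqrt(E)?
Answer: 536*I*sqrt(62) ≈ 4220.5*I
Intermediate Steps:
v(-62)*134 = (4*sqrt(-62))*134 = (4*(I*sqrt(62)))*134 = (4*I*sqrt(62))*134 = 536*I*sqrt(62)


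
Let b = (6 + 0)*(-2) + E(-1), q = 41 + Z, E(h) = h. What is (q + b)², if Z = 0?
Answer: 784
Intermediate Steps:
q = 41 (q = 41 + 0 = 41)
b = -13 (b = (6 + 0)*(-2) - 1 = 6*(-2) - 1 = -12 - 1 = -13)
(q + b)² = (41 - 13)² = 28² = 784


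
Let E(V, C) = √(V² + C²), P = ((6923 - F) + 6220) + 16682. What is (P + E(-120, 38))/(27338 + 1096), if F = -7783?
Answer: 6268/4739 + √3961/14217 ≈ 1.3271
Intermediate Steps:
P = 37608 (P = ((6923 - 1*(-7783)) + 6220) + 16682 = ((6923 + 7783) + 6220) + 16682 = (14706 + 6220) + 16682 = 20926 + 16682 = 37608)
E(V, C) = √(C² + V²)
(P + E(-120, 38))/(27338 + 1096) = (37608 + √(38² + (-120)²))/(27338 + 1096) = (37608 + √(1444 + 14400))/28434 = (37608 + √15844)*(1/28434) = (37608 + 2*√3961)*(1/28434) = 6268/4739 + √3961/14217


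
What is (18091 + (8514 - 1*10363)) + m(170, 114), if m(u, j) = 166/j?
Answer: 925877/57 ≈ 16243.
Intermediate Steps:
(18091 + (8514 - 1*10363)) + m(170, 114) = (18091 + (8514 - 1*10363)) + 166/114 = (18091 + (8514 - 10363)) + 166*(1/114) = (18091 - 1849) + 83/57 = 16242 + 83/57 = 925877/57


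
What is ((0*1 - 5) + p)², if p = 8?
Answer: 9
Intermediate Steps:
((0*1 - 5) + p)² = ((0*1 - 5) + 8)² = ((0 - 5) + 8)² = (-5 + 8)² = 3² = 9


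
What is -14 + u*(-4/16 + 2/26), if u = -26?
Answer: -19/2 ≈ -9.5000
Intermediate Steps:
-14 + u*(-4/16 + 2/26) = -14 - 26*(-4/16 + 2/26) = -14 - 26*(-4*1/16 + 2*(1/26)) = -14 - 26*(-1/4 + 1/13) = -14 - 26*(-9/52) = -14 + 9/2 = -19/2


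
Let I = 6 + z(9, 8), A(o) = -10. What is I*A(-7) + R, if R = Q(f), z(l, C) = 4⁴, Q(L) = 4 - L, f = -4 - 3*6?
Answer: -2594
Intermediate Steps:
f = -22 (f = -4 - 18 = -22)
z(l, C) = 256
R = 26 (R = 4 - 1*(-22) = 4 + 22 = 26)
I = 262 (I = 6 + 256 = 262)
I*A(-7) + R = 262*(-10) + 26 = -2620 + 26 = -2594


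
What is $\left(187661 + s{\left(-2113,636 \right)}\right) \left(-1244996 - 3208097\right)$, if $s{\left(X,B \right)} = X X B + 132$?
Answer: $-12645808344902561$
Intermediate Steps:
$s{\left(X,B \right)} = 132 + B X^{2}$ ($s{\left(X,B \right)} = X^{2} B + 132 = B X^{2} + 132 = 132 + B X^{2}$)
$\left(187661 + s{\left(-2113,636 \right)}\right) \left(-1244996 - 3208097\right) = \left(187661 + \left(132 + 636 \left(-2113\right)^{2}\right)\right) \left(-1244996 - 3208097\right) = \left(187661 + \left(132 + 636 \cdot 4464769\right)\right) \left(-4453093\right) = \left(187661 + \left(132 + 2839593084\right)\right) \left(-4453093\right) = \left(187661 + 2839593216\right) \left(-4453093\right) = 2839780877 \left(-4453093\right) = -12645808344902561$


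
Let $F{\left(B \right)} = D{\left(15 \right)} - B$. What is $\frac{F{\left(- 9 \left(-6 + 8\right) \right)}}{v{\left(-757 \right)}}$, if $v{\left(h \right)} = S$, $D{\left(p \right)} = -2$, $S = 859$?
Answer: $\frac{16}{859} \approx 0.018626$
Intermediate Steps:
$F{\left(B \right)} = -2 - B$
$v{\left(h \right)} = 859$
$\frac{F{\left(- 9 \left(-6 + 8\right) \right)}}{v{\left(-757 \right)}} = \frac{-2 - - 9 \left(-6 + 8\right)}{859} = \left(-2 - \left(-9\right) 2\right) \frac{1}{859} = \left(-2 - -18\right) \frac{1}{859} = \left(-2 + 18\right) \frac{1}{859} = 16 \cdot \frac{1}{859} = \frac{16}{859}$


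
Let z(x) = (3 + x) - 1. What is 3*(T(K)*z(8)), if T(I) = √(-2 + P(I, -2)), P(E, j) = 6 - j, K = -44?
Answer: 30*√6 ≈ 73.485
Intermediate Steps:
z(x) = 2 + x
T(I) = √6 (T(I) = √(-2 + (6 - 1*(-2))) = √(-2 + (6 + 2)) = √(-2 + 8) = √6)
3*(T(K)*z(8)) = 3*(√6*(2 + 8)) = 3*(√6*10) = 3*(10*√6) = 30*√6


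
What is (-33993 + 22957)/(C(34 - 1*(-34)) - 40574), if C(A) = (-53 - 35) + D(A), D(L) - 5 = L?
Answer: 11036/40589 ≈ 0.27190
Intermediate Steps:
D(L) = 5 + L
C(A) = -83 + A (C(A) = (-53 - 35) + (5 + A) = -88 + (5 + A) = -83 + A)
(-33993 + 22957)/(C(34 - 1*(-34)) - 40574) = (-33993 + 22957)/((-83 + (34 - 1*(-34))) - 40574) = -11036/((-83 + (34 + 34)) - 40574) = -11036/((-83 + 68) - 40574) = -11036/(-15 - 40574) = -11036/(-40589) = -11036*(-1/40589) = 11036/40589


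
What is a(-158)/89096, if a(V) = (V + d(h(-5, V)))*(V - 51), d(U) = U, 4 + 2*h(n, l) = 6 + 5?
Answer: 64581/178192 ≈ 0.36242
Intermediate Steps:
h(n, l) = 7/2 (h(n, l) = -2 + (6 + 5)/2 = -2 + (½)*11 = -2 + 11/2 = 7/2)
a(V) = (-51 + V)*(7/2 + V) (a(V) = (V + 7/2)*(V - 51) = (7/2 + V)*(-51 + V) = (-51 + V)*(7/2 + V))
a(-158)/89096 = (-357/2 + (-158)² - 95/2*(-158))/89096 = (-357/2 + 24964 + 7505)*(1/89096) = (64581/2)*(1/89096) = 64581/178192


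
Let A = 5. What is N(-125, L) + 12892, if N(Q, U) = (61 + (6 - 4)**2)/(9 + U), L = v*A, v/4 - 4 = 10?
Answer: 3725853/289 ≈ 12892.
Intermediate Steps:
v = 56 (v = 16 + 4*10 = 16 + 40 = 56)
L = 280 (L = 56*5 = 280)
N(Q, U) = 65/(9 + U) (N(Q, U) = (61 + 2**2)/(9 + U) = (61 + 4)/(9 + U) = 65/(9 + U))
N(-125, L) + 12892 = 65/(9 + 280) + 12892 = 65/289 + 12892 = 3725853/289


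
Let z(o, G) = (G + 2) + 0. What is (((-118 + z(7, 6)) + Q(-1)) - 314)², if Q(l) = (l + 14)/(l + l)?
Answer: 741321/4 ≈ 1.8533e+5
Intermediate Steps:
z(o, G) = 2 + G (z(o, G) = (2 + G) + 0 = 2 + G)
Q(l) = (14 + l)/(2*l) (Q(l) = (14 + l)/((2*l)) = (14 + l)*(1/(2*l)) = (14 + l)/(2*l))
(((-118 + z(7, 6)) + Q(-1)) - 314)² = (((-118 + (2 + 6)) + (½)*(14 - 1)/(-1)) - 314)² = (((-118 + 8) + (½)*(-1)*13) - 314)² = ((-110 - 13/2) - 314)² = (-233/2 - 314)² = (-861/2)² = 741321/4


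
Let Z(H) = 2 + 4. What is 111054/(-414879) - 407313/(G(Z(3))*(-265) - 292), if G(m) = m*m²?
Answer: 54198817133/7956272876 ≈ 6.8121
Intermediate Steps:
Z(H) = 6
G(m) = m³
111054/(-414879) - 407313/(G(Z(3))*(-265) - 292) = 111054/(-414879) - 407313/(6³*(-265) - 292) = 111054*(-1/414879) - 407313/(216*(-265) - 292) = -37018/138293 - 407313/(-57240 - 292) = -37018/138293 - 407313/(-57532) = -37018/138293 - 407313*(-1/57532) = -37018/138293 + 407313/57532 = 54198817133/7956272876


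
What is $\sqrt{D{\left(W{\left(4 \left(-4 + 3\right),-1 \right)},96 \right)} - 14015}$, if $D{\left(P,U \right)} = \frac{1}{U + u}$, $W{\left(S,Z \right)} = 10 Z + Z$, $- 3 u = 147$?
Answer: $\frac{4 i \sqrt{1934943}}{47} \approx 118.38 i$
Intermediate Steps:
$u = -49$ ($u = \left(- \frac{1}{3}\right) 147 = -49$)
$W{\left(S,Z \right)} = 11 Z$
$D{\left(P,U \right)} = \frac{1}{-49 + U}$ ($D{\left(P,U \right)} = \frac{1}{U - 49} = \frac{1}{-49 + U}$)
$\sqrt{D{\left(W{\left(4 \left(-4 + 3\right),-1 \right)},96 \right)} - 14015} = \sqrt{\frac{1}{-49 + 96} - 14015} = \sqrt{\frac{1}{47} - 14015} = \sqrt{- \frac{658704}{47}} = \frac{4 i \sqrt{1934943}}{47}$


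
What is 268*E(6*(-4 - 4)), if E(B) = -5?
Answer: -1340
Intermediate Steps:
268*E(6*(-4 - 4)) = 268*(-5) = -1340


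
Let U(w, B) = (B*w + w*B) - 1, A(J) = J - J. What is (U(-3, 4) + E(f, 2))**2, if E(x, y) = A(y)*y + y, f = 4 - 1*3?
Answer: 529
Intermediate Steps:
A(J) = 0
f = 1 (f = 4 - 3 = 1)
U(w, B) = -1 + 2*B*w (U(w, B) = (B*w + B*w) - 1 = 2*B*w - 1 = -1 + 2*B*w)
E(x, y) = y (E(x, y) = 0*y + y = 0 + y = y)
(U(-3, 4) + E(f, 2))**2 = ((-1 + 2*4*(-3)) + 2)**2 = ((-1 - 24) + 2)**2 = (-25 + 2)**2 = (-23)**2 = 529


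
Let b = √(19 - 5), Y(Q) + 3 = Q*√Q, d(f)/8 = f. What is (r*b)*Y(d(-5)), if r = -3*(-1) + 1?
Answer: -12*√14 - 640*I*√35 ≈ -44.9 - 3786.3*I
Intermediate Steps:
d(f) = 8*f
Y(Q) = -3 + Q^(3/2) (Y(Q) = -3 + Q*√Q = -3 + Q^(3/2))
r = 4 (r = 3 + 1 = 4)
b = √14 ≈ 3.7417
(r*b)*Y(d(-5)) = (4*√14)*(-3 + (8*(-5))^(3/2)) = (4*√14)*(-3 + (-40)^(3/2)) = (4*√14)*(-3 - 80*I*√10) = 4*√14*(-3 - 80*I*√10)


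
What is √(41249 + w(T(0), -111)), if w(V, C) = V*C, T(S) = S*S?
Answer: √41249 ≈ 203.10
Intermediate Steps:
T(S) = S²
w(V, C) = C*V
√(41249 + w(T(0), -111)) = √(41249 - 111*0²) = √(41249 - 111*0) = √(41249 + 0) = √41249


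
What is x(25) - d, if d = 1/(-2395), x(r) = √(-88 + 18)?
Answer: 1/2395 + I*√70 ≈ 0.00041754 + 8.3666*I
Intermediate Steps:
x(r) = I*√70 (x(r) = √(-70) = I*√70)
d = -1/2395 ≈ -0.00041754
x(25) - d = I*√70 - 1*(-1/2395) = I*√70 + 1/2395 = 1/2395 + I*√70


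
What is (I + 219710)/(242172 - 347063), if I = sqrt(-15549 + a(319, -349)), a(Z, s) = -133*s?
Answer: -219710/104891 - 2*sqrt(7717)/104891 ≈ -2.0963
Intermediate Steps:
I = 2*sqrt(7717) (I = sqrt(-15549 - 133*(-349)) = sqrt(-15549 + 46417) = sqrt(30868) = 2*sqrt(7717) ≈ 175.69)
(I + 219710)/(242172 - 347063) = (2*sqrt(7717) + 219710)/(242172 - 347063) = (219710 + 2*sqrt(7717))/(-104891) = (219710 + 2*sqrt(7717))*(-1/104891) = -219710/104891 - 2*sqrt(7717)/104891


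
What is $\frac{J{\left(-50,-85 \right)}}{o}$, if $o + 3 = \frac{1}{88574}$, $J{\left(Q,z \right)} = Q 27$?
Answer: $\frac{119574900}{265721} \approx 450.0$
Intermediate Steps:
$J{\left(Q,z \right)} = 27 Q$
$o = - \frac{265721}{88574}$ ($o = -3 + \frac{1}{88574} = - \frac{265721}{88574} \approx -3.0$)
$\frac{J{\left(-50,-85 \right)}}{o} = \frac{27 \left(-50\right)}{- \frac{265721}{88574}} = \left(-1350\right) \left(- \frac{88574}{265721}\right) = \frac{119574900}{265721}$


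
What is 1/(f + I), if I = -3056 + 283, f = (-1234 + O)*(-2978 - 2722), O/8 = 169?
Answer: -1/675373 ≈ -1.4807e-6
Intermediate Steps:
O = 1352 (O = 8*169 = 1352)
f = -672600 (f = (-1234 + 1352)*(-2978 - 2722) = 118*(-5700) = -672600)
I = -2773
1/(f + I) = 1/(-672600 - 2773) = 1/(-675373) = -1/675373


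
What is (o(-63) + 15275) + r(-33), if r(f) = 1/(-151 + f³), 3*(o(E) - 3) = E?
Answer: 550594615/36088 ≈ 15257.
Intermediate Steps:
o(E) = 3 + E/3
(o(-63) + 15275) + r(-33) = ((3 + (⅓)*(-63)) + 15275) + 1/(-151 + (-33)³) = ((3 - 21) + 15275) + 1/(-151 - 35937) = (-18 + 15275) + 1/(-36088) = 15257 - 1/36088 = 550594615/36088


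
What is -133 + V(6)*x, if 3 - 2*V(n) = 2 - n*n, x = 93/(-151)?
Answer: -43607/302 ≈ -144.39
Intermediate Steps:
x = -93/151 (x = 93*(-1/151) = -93/151 ≈ -0.61589)
V(n) = ½ + n²/2 (V(n) = 3/2 - (2 - n*n)/2 = 3/2 - (2 - n²)/2 = 3/2 + (-1 + n²/2) = ½ + n²/2)
-133 + V(6)*x = -133 + (½ + (½)*6²)*(-93/151) = -133 + (½ + (½)*36)*(-93/151) = -133 + (½ + 18)*(-93/151) = -133 + (37/2)*(-93/151) = -133 - 3441/302 = -43607/302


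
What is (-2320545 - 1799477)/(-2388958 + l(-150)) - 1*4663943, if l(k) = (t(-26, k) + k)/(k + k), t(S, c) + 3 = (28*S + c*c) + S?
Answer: -3342688654932799/716708993 ≈ -4.6639e+6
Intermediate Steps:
t(S, c) = -3 + c² + 29*S (t(S, c) = -3 + ((28*S + c*c) + S) = -3 + ((28*S + c²) + S) = -3 + ((c² + 28*S) + S) = -3 + (c² + 29*S) = -3 + c² + 29*S)
l(k) = (-757 + k + k²)/(2*k) (l(k) = ((-3 + k² + 29*(-26)) + k)/(k + k) = ((-3 + k² - 754) + k)/((2*k)) = ((-757 + k²) + k)*(1/(2*k)) = (-757 + k + k²)*(1/(2*k)) = (-757 + k + k²)/(2*k))
(-2320545 - 1799477)/(-2388958 + l(-150)) - 1*4663943 = (-2320545 - 1799477)/(-2388958 + (½)*(-757 - 150 + (-150)²)/(-150)) - 1*4663943 = -4120022/(-2388958 + (½)*(-1/150)*(-757 - 150 + 22500)) - 4663943 = -4120022/(-2388958 + (½)*(-1/150)*21593) - 4663943 = -4120022/(-2388958 - 21593/300) - 4663943 = -4120022/(-716708993/300) - 4663943 = -4120022*(-300/716708993) - 4663943 = 1236006600/716708993 - 4663943 = -3342688654932799/716708993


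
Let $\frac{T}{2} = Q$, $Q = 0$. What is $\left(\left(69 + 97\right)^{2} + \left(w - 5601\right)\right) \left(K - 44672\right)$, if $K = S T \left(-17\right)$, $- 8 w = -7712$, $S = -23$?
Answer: $-1023837568$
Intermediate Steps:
$T = 0$ ($T = 2 \cdot 0 = 0$)
$w = 964$ ($w = \left(- \frac{1}{8}\right) \left(-7712\right) = 964$)
$K = 0$ ($K = \left(-23\right) 0 \left(-17\right) = 0 \left(-17\right) = 0$)
$\left(\left(69 + 97\right)^{2} + \left(w - 5601\right)\right) \left(K - 44672\right) = \left(\left(69 + 97\right)^{2} + \left(964 - 5601\right)\right) \left(0 - 44672\right) = \left(166^{2} + \left(964 - 5601\right)\right) \left(-44672\right) = \left(27556 - 4637\right) \left(-44672\right) = 22919 \left(-44672\right) = -1023837568$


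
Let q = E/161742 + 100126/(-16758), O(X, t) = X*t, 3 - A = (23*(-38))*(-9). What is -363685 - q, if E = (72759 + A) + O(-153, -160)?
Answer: -11735041322264/32267529 ≈ -3.6368e+5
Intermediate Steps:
A = -7863 (A = 3 - 23*(-38)*(-9) = 3 - (-874)*(-9) = 3 - 1*7866 = 3 - 7866 = -7863)
E = 89376 (E = (72759 - 7863) - 153*(-160) = 64896 + 24480 = 89376)
q = -174962101/32267529 (q = 89376/161742 + 100126/(-16758) = 89376*(1/161742) + 100126*(-1/16758) = 2128/3851 - 50063/8379 = -174962101/32267529 ≈ -5.4222)
-363685 - q = -363685 - 1*(-174962101/32267529) = -363685 + 174962101/32267529 = -11735041322264/32267529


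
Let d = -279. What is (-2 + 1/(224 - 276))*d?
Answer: 29295/52 ≈ 563.37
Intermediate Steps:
(-2 + 1/(224 - 276))*d = (-2 + 1/(224 - 276))*(-279) = (-2 + 1/(-52))*(-279) = (-2 - 1/52)*(-279) = -105/52*(-279) = 29295/52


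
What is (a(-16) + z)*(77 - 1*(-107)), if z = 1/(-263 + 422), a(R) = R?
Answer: -467912/159 ≈ -2942.8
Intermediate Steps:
z = 1/159 ≈ 0.0062893
(a(-16) + z)*(77 - 1*(-107)) = (-16 + 1/159)*(77 - 1*(-107)) = -2543*(77 + 107)/159 = -2543/159*184 = -467912/159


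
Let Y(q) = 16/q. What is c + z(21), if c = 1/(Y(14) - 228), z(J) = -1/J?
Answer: -1735/33348 ≈ -0.052027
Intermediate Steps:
c = -7/1588 (c = 1/(16/14 - 228) = 1/(16*(1/14) - 228) = 1/(8/7 - 228) = 1/(-1588/7) = -7/1588 ≈ -0.0044081)
c + z(21) = -7/1588 - 1/21 = -1735/33348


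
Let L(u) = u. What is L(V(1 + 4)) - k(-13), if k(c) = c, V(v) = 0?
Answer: 13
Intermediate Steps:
L(V(1 + 4)) - k(-13) = 0 - 1*(-13) = 0 + 13 = 13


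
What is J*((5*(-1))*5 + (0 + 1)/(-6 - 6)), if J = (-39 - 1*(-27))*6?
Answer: 1806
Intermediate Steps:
J = -72 (J = (-39 + 27)*6 = -12*6 = -72)
J*((5*(-1))*5 + (0 + 1)/(-6 - 6)) = -72*((5*(-1))*5 + (0 + 1)/(-6 - 6)) = -72*(-5*5 + 1/(-12)) = -72*(-25 - 1/12*1) = -72*(-25 - 1/12) = -72*(-301/12) = 1806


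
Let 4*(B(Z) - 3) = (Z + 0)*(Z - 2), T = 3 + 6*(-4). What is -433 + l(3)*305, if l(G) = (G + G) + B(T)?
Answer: 156563/4 ≈ 39141.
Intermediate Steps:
T = -21 (T = 3 - 24 = -21)
B(Z) = 3 + Z*(-2 + Z)/4 (B(Z) = 3 + ((Z + 0)*(Z - 2))/4 = 3 + (Z*(-2 + Z))/4 = 3 + Z*(-2 + Z)/4)
l(G) = 495/4 + 2*G (l(G) = (G + G) + (3 - 1/2*(-21) + (1/4)*(-21)**2) = 2*G + (3 + 21/2 + (1/4)*441) = 2*G + (3 + 21/2 + 441/4) = 2*G + 495/4 = 495/4 + 2*G)
-433 + l(3)*305 = -433 + (495/4 + 2*3)*305 = -433 + (495/4 + 6)*305 = -433 + (519/4)*305 = -433 + 158295/4 = 156563/4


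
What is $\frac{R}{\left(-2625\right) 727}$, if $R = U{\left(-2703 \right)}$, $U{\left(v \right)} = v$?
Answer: $\frac{901}{636125} \approx 0.0014164$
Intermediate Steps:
$R = -2703$
$\frac{R}{\left(-2625\right) 727} = - \frac{2703}{\left(-2625\right) 727} = - \frac{2703}{-1908375} = \left(-2703\right) \left(- \frac{1}{1908375}\right) = \frac{901}{636125}$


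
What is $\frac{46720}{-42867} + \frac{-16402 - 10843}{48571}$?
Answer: $- \frac{3437148535}{2082093057} \approx -1.6508$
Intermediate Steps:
$\frac{46720}{-42867} + \frac{-16402 - 10843}{48571} = 46720 \left(- \frac{1}{42867}\right) - \frac{27245}{48571} = - \frac{46720}{42867} - \frac{27245}{48571} = - \frac{3437148535}{2082093057}$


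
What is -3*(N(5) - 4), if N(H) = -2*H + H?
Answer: 27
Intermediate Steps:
N(H) = -H
-3*(N(5) - 4) = -3*(-1*5 - 4) = -3*(-5 - 4) = -3*(-9) = 27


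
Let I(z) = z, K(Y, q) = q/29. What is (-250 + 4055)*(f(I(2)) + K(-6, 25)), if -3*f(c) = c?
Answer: 64685/87 ≈ 743.51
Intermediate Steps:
K(Y, q) = q/29 (K(Y, q) = q*(1/29) = q/29)
f(c) = -c/3
(-250 + 4055)*(f(I(2)) + K(-6, 25)) = (-250 + 4055)*(-⅓*2 + (1/29)*25) = 3805*(-⅔ + 25/29) = 3805*(17/87) = 64685/87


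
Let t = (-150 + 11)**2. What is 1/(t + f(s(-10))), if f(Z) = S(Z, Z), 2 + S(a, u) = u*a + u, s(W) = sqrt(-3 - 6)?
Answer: 19310/372876109 - 3*I/372876109 ≈ 5.1787e-5 - 8.0456e-9*I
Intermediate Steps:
s(W) = 3*I (s(W) = sqrt(-9) = 3*I)
S(a, u) = -2 + u + a*u (S(a, u) = -2 + (u*a + u) = -2 + (a*u + u) = -2 + (u + a*u) = -2 + u + a*u)
f(Z) = -2 + Z + Z**2 (f(Z) = -2 + Z + Z*Z = -2 + Z + Z**2)
t = 19321 (t = (-139)**2 = 19321)
1/(t + f(s(-10))) = 1/(19321 + (-2 + 3*I + (3*I)**2)) = 1/(19321 + (-2 + 3*I - 9)) = 1/(19321 + (-11 + 3*I)) = 1/(19310 + 3*I) = (19310 - 3*I)/372876109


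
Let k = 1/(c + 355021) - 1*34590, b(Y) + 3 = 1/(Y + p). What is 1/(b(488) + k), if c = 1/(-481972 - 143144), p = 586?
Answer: -238352076185190/8245313148873595651 ≈ -2.8908e-5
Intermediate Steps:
c = -1/625116 (c = 1/(-625116) = -1/625116 ≈ -1.5997e-6)
b(Y) = -3 + 1/(586 + Y) (b(Y) = -3 + 1/(Y + 586) = -3 + 1/(586 + Y))
k = -7676534743551534/221929307435 (k = 1/(-1/625116 + 355021) - 1*34590 = 1/(221929307435/625116) - 34590 = 625116/221929307435 - 34590 = -7676534743551534/221929307435 ≈ -34590.)
1/(b(488) + k) = 1/((-1757 - 3*488)/(586 + 488) - 7676534743551534/221929307435) = 1/((-1757 - 1464)/1074 - 7676534743551534/221929307435) = 1/((1/1074)*(-3221) - 7676534743551534/221929307435) = 1/(-3221/1074 - 7676534743551534/221929307435) = 1/(-8245313148873595651/238352076185190) = -238352076185190/8245313148873595651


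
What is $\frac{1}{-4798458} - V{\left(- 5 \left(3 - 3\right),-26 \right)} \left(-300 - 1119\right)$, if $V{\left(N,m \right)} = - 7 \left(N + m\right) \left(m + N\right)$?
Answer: $- \frac{32220244320265}{4798458} \approx -6.7147 \cdot 10^{6}$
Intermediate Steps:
$V{\left(N,m \right)} = - 7 \left(N + m\right)^{2}$ ($V{\left(N,m \right)} = - 7 \left(N + m\right) \left(N + m\right) = - 7 \left(N + m\right)^{2}$)
$\frac{1}{-4798458} - V{\left(- 5 \left(3 - 3\right),-26 \right)} \left(-300 - 1119\right) = \frac{1}{-4798458} - - 7 \left(- 5 \left(3 - 3\right) - 26\right)^{2} \left(-300 - 1119\right) = - \frac{1}{4798458} - - 7 \left(\left(-5\right) 0 - 26\right)^{2} \left(-1419\right) = - \frac{1}{4798458} - - 7 \left(0 - 26\right)^{2} \left(-1419\right) = - \frac{1}{4798458} - - 7 \left(-26\right)^{2} \left(-1419\right) = - \frac{1}{4798458} - \left(-7\right) 676 \left(-1419\right) = - \frac{1}{4798458} - \left(-4732\right) \left(-1419\right) = - \frac{1}{4798458} - 6714708 = - \frac{32220244320265}{4798458}$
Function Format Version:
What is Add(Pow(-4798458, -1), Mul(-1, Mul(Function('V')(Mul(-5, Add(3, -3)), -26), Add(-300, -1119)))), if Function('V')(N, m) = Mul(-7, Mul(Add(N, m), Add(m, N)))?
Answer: Rational(-32220244320265, 4798458) ≈ -6.7147e+6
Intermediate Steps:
Function('V')(N, m) = Mul(-7, Pow(Add(N, m), 2)) (Function('V')(N, m) = Mul(-7, Mul(Add(N, m), Add(N, m))) = Mul(-7, Pow(Add(N, m), 2)))
Add(Pow(-4798458, -1), Mul(-1, Mul(Function('V')(Mul(-5, Add(3, -3)), -26), Add(-300, -1119)))) = Add(Pow(-4798458, -1), Mul(-1, Mul(Mul(-7, Pow(Add(Mul(-5, Add(3, -3)), -26), 2)), Add(-300, -1119)))) = Add(Rational(-1, 4798458), Mul(-1, Mul(Mul(-7, Pow(Add(Mul(-5, 0), -26), 2)), -1419))) = Add(Rational(-1, 4798458), Mul(-1, Mul(Mul(-7, Pow(Add(0, -26), 2)), -1419))) = Add(Rational(-1, 4798458), Mul(-1, Mul(Mul(-7, Pow(-26, 2)), -1419))) = Add(Rational(-1, 4798458), Mul(-1, Mul(Mul(-7, 676), -1419))) = Add(Rational(-1, 4798458), Mul(-1, Mul(-4732, -1419))) = Add(Rational(-1, 4798458), Mul(-1, 6714708)) = Add(Rational(-1, 4798458), -6714708) = Rational(-32220244320265, 4798458)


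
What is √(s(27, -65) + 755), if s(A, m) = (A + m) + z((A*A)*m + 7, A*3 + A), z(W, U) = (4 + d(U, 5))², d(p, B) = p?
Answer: √13261 ≈ 115.16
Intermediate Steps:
z(W, U) = (4 + U)²
s(A, m) = A + m + (4 + 4*A)² (s(A, m) = (A + m) + (4 + (A*3 + A))² = (A + m) + (4 + (3*A + A))² = (A + m) + (4 + 4*A)² = A + m + (4 + 4*A)²)
√(s(27, -65) + 755) = √((27 - 65 + 16*(1 + 27)²) + 755) = √((27 - 65 + 16*28²) + 755) = √((27 - 65 + 16*784) + 755) = √((27 - 65 + 12544) + 755) = √(12506 + 755) = √13261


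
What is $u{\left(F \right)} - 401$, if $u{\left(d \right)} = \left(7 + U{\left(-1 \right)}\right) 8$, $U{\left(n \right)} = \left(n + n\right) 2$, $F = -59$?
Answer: $-377$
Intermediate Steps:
$U{\left(n \right)} = 4 n$ ($U{\left(n \right)} = 2 n 2 = 4 n$)
$u{\left(d \right)} = 24$ ($u{\left(d \right)} = \left(7 + 4 \left(-1\right)\right) 8 = \left(7 - 4\right) 8 = 3 \cdot 8 = 24$)
$u{\left(F \right)} - 401 = 24 - 401 = -377$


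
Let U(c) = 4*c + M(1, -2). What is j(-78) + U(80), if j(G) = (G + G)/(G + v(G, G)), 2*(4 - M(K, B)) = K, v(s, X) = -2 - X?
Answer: 803/2 ≈ 401.50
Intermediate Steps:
M(K, B) = 4 - K/2
U(c) = 7/2 + 4*c (U(c) = 4*c + (4 - 1/2*1) = 4*c + (4 - 1/2) = 4*c + 7/2 = 7/2 + 4*c)
j(G) = -G (j(G) = (G + G)/(G + (-2 - G)) = (2*G)/(-2) = (2*G)*(-1/2) = -G)
j(-78) + U(80) = -1*(-78) + (7/2 + 4*80) = 78 + (7/2 + 320) = 78 + 647/2 = 803/2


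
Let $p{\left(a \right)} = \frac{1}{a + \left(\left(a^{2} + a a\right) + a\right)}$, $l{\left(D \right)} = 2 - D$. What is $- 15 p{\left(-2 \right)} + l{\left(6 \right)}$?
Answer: $- \frac{31}{4} \approx -7.75$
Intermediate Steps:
$p{\left(a \right)} = \frac{1}{2 a + 2 a^{2}}$ ($p{\left(a \right)} = \frac{1}{a + \left(\left(a^{2} + a^{2}\right) + a\right)} = \frac{1}{a + \left(2 a^{2} + a\right)} = \frac{1}{a + \left(a + 2 a^{2}\right)} = \frac{1}{2 a + 2 a^{2}}$)
$- 15 p{\left(-2 \right)} + l{\left(6 \right)} = - 15 \frac{1}{2 \left(-2\right) \left(1 - 2\right)} + \left(2 - 6\right) = - 15 \cdot \frac{1}{2} \left(- \frac{1}{2}\right) \frac{1}{-1} + \left(2 - 6\right) = - 15 \cdot \frac{1}{2} \left(- \frac{1}{2}\right) \left(-1\right) - 4 = \left(-15\right) \frac{1}{4} - 4 = - \frac{15}{4} - 4 = - \frac{31}{4}$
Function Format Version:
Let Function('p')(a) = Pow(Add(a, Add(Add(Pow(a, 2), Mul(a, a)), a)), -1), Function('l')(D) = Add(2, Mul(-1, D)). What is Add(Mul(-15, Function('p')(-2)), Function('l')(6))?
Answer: Rational(-31, 4) ≈ -7.7500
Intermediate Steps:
Function('p')(a) = Pow(Add(Mul(2, a), Mul(2, Pow(a, 2))), -1) (Function('p')(a) = Pow(Add(a, Add(Add(Pow(a, 2), Pow(a, 2)), a)), -1) = Pow(Add(a, Add(Mul(2, Pow(a, 2)), a)), -1) = Pow(Add(a, Add(a, Mul(2, Pow(a, 2)))), -1) = Pow(Add(Mul(2, a), Mul(2, Pow(a, 2))), -1))
Add(Mul(-15, Function('p')(-2)), Function('l')(6)) = Add(Mul(-15, Mul(Rational(1, 2), Pow(-2, -1), Pow(Add(1, -2), -1))), Add(2, Mul(-1, 6))) = Add(Mul(-15, Mul(Rational(1, 2), Rational(-1, 2), Pow(-1, -1))), Add(2, -6)) = Add(Mul(-15, Mul(Rational(1, 2), Rational(-1, 2), -1)), -4) = Add(Mul(-15, Rational(1, 4)), -4) = Add(Rational(-15, 4), -4) = Rational(-31, 4)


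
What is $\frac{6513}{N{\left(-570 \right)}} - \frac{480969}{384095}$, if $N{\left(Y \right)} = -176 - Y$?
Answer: $\frac{2312108949}{151333430} \approx 15.278$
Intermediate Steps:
$\frac{6513}{N{\left(-570 \right)}} - \frac{480969}{384095} = \frac{6513}{-176 - -570} - \frac{480969}{384095} = \frac{6513}{-176 + 570} - \frac{480969}{384095} = \frac{6513}{394} - \frac{480969}{384095} = \frac{2312108949}{151333430}$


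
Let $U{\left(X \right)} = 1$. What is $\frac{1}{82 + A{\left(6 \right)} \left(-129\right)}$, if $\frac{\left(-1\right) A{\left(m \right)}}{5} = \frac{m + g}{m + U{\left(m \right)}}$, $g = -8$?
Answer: $- \frac{7}{716} \approx -0.0097765$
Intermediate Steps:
$A{\left(m \right)} = - \frac{5 \left(-8 + m\right)}{1 + m}$ ($A{\left(m \right)} = - 5 \frac{m - 8}{m + 1} = - 5 \frac{-8 + m}{1 + m} = - \frac{5 \left(-8 + m\right)}{1 + m}$)
$\frac{1}{82 + A{\left(6 \right)} \left(-129\right)} = \frac{1}{82 + \frac{5 \left(8 - 6\right)}{1 + 6} \left(-129\right)} = \frac{1}{82 + \frac{5 \left(8 - 6\right)}{7} \left(-129\right)} = \frac{1}{82 + 5 \cdot \frac{1}{7} \cdot 2 \left(-129\right)} = \frac{1}{82 + \frac{10}{7} \left(-129\right)} = \frac{1}{82 - \frac{1290}{7}} = \frac{1}{- \frac{716}{7}} = - \frac{7}{716}$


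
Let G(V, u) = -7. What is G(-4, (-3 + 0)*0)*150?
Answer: -1050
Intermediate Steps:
G(-4, (-3 + 0)*0)*150 = -7*150 = -1050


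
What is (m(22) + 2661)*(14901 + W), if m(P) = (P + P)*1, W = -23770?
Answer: -23990645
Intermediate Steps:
m(P) = 2*P (m(P) = (2*P)*1 = 2*P)
(m(22) + 2661)*(14901 + W) = (2*22 + 2661)*(14901 - 23770) = (44 + 2661)*(-8869) = 2705*(-8869) = -23990645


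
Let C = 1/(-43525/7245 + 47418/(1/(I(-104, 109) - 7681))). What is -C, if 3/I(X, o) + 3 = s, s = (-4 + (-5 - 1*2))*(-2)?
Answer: 27531/10027070381747 ≈ 2.7457e-9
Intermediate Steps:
s = 22 (s = (-4 + (-5 - 2))*(-2) = (-4 - 7)*(-2) = -11*(-2) = 22)
I(X, o) = 3/19 (I(X, o) = 3/(-3 + 22) = 3/19)
C = -27531/10027070381747 (C = 1/(-43525/7245 + 47418/(1/(3/19 - 7681))) = 1/(-43525*1/7245 + 47418/(1/(-145936/19))) = 1/(-8705/1449 + 47418/(-19/145936)) = 1/(-8705/1449 + 47418*(-145936/19)) = 1/(-8705/1449 - 6919993248/19) = 1/(-10027070381747/27531) = -27531/10027070381747 ≈ -2.7457e-9)
-C = -1*(-27531/10027070381747) = 27531/10027070381747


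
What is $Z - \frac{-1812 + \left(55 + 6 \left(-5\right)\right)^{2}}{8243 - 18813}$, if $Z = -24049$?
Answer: $- \frac{254199117}{10570} \approx -24049.0$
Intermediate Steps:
$Z - \frac{-1812 + \left(55 + 6 \left(-5\right)\right)^{2}}{8243 - 18813} = -24049 - \frac{-1812 + \left(55 + 6 \left(-5\right)\right)^{2}}{8243 - 18813} = -24049 - \frac{-1812 + \left(55 - 30\right)^{2}}{-10570} = -24049 - \left(-1812 + 25^{2}\right) \left(- \frac{1}{10570}\right) = -24049 - \left(-1812 + 625\right) \left(- \frac{1}{10570}\right) = -24049 - \left(-1187\right) \left(- \frac{1}{10570}\right) = -24049 - \frac{1187}{10570} = - \frac{254199117}{10570}$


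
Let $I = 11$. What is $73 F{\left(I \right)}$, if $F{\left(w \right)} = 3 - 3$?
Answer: $0$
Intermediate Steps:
$F{\left(w \right)} = 0$ ($F{\left(w \right)} = 3 - 3 = 0$)
$73 F{\left(I \right)} = 73 \cdot 0 = 0$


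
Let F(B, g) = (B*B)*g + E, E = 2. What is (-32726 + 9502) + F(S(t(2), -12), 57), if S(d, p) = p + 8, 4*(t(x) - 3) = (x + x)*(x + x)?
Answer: -22310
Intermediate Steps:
t(x) = 3 + x**2 (t(x) = 3 + ((x + x)*(x + x))/4 = 3 + ((2*x)*(2*x))/4 = 3 + (4*x**2)/4 = 3 + x**2)
S(d, p) = 8 + p
F(B, g) = 2 + g*B**2 (F(B, g) = (B*B)*g + 2 = B**2*g + 2 = g*B**2 + 2 = 2 + g*B**2)
(-32726 + 9502) + F(S(t(2), -12), 57) = (-32726 + 9502) + (2 + 57*(8 - 12)**2) = -23224 + (2 + 57*(-4)**2) = -23224 + (2 + 57*16) = -23224 + (2 + 912) = -23224 + 914 = -22310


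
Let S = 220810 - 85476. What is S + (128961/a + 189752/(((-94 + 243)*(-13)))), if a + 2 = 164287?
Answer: 43035067960167/318220045 ≈ 1.3524e+5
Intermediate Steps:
a = 164285 (a = -2 + 164287 = 164285)
S = 135334
S + (128961/a + 189752/(((-94 + 243)*(-13)))) = 135334 + (128961/164285 + 189752/(((-94 + 243)*(-13)))) = 135334 + (128961*(1/164285) + 189752/((149*(-13)))) = 135334 + (128961/164285 + 189752/(-1937)) = 135334 + (128961/164285 + 189752*(-1/1937)) = 135334 + (128961/164285 - 189752/1937) = 135334 - 30923609863/318220045 = 43035067960167/318220045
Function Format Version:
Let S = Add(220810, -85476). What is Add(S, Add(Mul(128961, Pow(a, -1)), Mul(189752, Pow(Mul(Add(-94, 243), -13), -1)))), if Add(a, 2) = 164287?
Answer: Rational(43035067960167, 318220045) ≈ 1.3524e+5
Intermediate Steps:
a = 164285 (a = Add(-2, 164287) = 164285)
S = 135334
Add(S, Add(Mul(128961, Pow(a, -1)), Mul(189752, Pow(Mul(Add(-94, 243), -13), -1)))) = Add(135334, Add(Mul(128961, Pow(164285, -1)), Mul(189752, Pow(Mul(Add(-94, 243), -13), -1)))) = Add(135334, Add(Mul(128961, Rational(1, 164285)), Mul(189752, Pow(Mul(149, -13), -1)))) = Add(135334, Add(Rational(128961, 164285), Mul(189752, Pow(-1937, -1)))) = Add(135334, Add(Rational(128961, 164285), Mul(189752, Rational(-1, 1937)))) = Add(135334, Add(Rational(128961, 164285), Rational(-189752, 1937))) = Add(135334, Rational(-30923609863, 318220045)) = Rational(43035067960167, 318220045)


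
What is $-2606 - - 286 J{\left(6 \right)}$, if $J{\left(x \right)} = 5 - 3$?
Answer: $-2034$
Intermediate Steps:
$J{\left(x \right)} = 2$ ($J{\left(x \right)} = 5 - 3 = 2$)
$-2606 - - 286 J{\left(6 \right)} = -2606 - \left(-286\right) 2 = -2606 - -572 = -2606 + 572 = -2034$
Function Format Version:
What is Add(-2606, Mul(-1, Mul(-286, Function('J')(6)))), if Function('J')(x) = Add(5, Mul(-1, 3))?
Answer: -2034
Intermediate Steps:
Function('J')(x) = 2 (Function('J')(x) = Add(5, -3) = 2)
Add(-2606, Mul(-1, Mul(-286, Function('J')(6)))) = Add(-2606, Mul(-1, Mul(-286, 2))) = Add(-2606, Mul(-1, -572)) = Add(-2606, 572) = -2034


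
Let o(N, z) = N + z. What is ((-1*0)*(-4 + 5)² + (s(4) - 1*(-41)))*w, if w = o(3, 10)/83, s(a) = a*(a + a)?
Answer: 949/83 ≈ 11.434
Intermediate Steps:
s(a) = 2*a² (s(a) = a*(2*a) = 2*a²)
w = 13/83 (w = (3 + 10)/83 = 13*(1/83) = 13/83 ≈ 0.15663)
((-1*0)*(-4 + 5)² + (s(4) - 1*(-41)))*w = ((-1*0)*(-4 + 5)² + (2*4² - 1*(-41)))*(13/83) = (0*1² + (2*16 + 41))*(13/83) = (0*1 + (32 + 41))*(13/83) = (0 + 73)*(13/83) = 73*(13/83) = 949/83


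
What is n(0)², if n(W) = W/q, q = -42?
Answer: 0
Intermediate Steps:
n(W) = -W/42 (n(W) = W/(-42) = W*(-1/42) = -W/42)
n(0)² = (-1/42*0)² = 0² = 0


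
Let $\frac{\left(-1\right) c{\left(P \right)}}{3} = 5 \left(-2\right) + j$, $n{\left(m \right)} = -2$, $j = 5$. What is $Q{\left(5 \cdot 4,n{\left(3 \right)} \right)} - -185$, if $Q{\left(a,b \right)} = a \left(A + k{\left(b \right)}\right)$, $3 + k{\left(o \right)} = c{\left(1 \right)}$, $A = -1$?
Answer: $405$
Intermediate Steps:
$c{\left(P \right)} = 15$ ($c{\left(P \right)} = - 3 \left(5 \left(-2\right) + 5\right) = - 3 \left(-10 + 5\right) = \left(-3\right) \left(-5\right) = 15$)
$k{\left(o \right)} = 12$ ($k{\left(o \right)} = -3 + 15 = 12$)
$Q{\left(a,b \right)} = 11 a$ ($Q{\left(a,b \right)} = a \left(-1 + 12\right) = a 11 = 11 a$)
$Q{\left(5 \cdot 4,n{\left(3 \right)} \right)} - -185 = 11 \cdot 5 \cdot 4 - -185 = 11 \cdot 20 + 185 = 220 + 185 = 405$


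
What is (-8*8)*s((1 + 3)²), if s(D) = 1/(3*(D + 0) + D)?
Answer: -1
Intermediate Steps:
s(D) = 1/(4*D) (s(D) = 1/(3*D + D) = 1/(4*D))
(-8*8)*s((1 + 3)²) = (-8*8)*(1/(4*((1 + 3)²))) = -16/(4²) = -16/16 = -64*1/64 = -1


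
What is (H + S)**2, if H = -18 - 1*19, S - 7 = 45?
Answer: 225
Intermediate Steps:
S = 52 (S = 7 + 45 = 52)
H = -37 (H = -18 - 19 = -37)
(H + S)**2 = (-37 + 52)**2 = 15**2 = 225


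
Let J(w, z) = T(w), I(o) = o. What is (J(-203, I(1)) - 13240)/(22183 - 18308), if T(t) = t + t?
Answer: -13646/3875 ≈ -3.5215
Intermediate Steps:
T(t) = 2*t
J(w, z) = 2*w
(J(-203, I(1)) - 13240)/(22183 - 18308) = (2*(-203) - 13240)/(22183 - 18308) = (-406 - 13240)/3875 = -13646*1/3875 = -13646/3875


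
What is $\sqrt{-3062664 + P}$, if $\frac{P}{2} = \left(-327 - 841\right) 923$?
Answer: $2 i \sqrt{1304698} \approx 2284.5 i$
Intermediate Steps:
$P = -2156128$ ($P = 2 \left(-327 - 841\right) 923 = 2 \left(\left(-1168\right) 923\right) = 2 \left(-1078064\right) = -2156128$)
$\sqrt{-3062664 + P} = \sqrt{-3062664 - 2156128} = \sqrt{-5218792} = 2 i \sqrt{1304698}$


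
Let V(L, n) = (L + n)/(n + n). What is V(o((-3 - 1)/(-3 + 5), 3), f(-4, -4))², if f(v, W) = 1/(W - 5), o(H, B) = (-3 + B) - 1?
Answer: 25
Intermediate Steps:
o(H, B) = -4 + B
f(v, W) = 1/(-5 + W)
V(L, n) = (L + n)/(2*n) (V(L, n) = (L + n)/((2*n)) = (L + n)*(1/(2*n)) = (L + n)/(2*n))
V(o((-3 - 1)/(-3 + 5), 3), f(-4, -4))² = (((-4 + 3) + 1/(-5 - 4))/(2*(1/(-5 - 4))))² = ((-1 + 1/(-9))/(2*(1/(-9))))² = ((-1 - ⅑)/(2*(-⅑)))² = ((½)*(-9)*(-10/9))² = 5² = 25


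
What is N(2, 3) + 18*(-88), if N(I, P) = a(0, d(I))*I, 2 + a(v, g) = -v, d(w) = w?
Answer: -1588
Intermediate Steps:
a(v, g) = -2 - v
N(I, P) = -2*I (N(I, P) = (-2 - 1*0)*I = (-2 + 0)*I = -2*I)
N(2, 3) + 18*(-88) = -2*2 + 18*(-88) = -4 - 1584 = -1588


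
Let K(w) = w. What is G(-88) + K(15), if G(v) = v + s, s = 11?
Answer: -62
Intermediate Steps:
G(v) = 11 + v (G(v) = v + 11 = 11 + v)
G(-88) + K(15) = (11 - 88) + 15 = -77 + 15 = -62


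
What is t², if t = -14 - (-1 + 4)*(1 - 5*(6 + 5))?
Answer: 21904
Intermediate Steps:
t = 148 (t = -14 - 3*(1 - 5*11) = -14 - 3*(1 - 55) = -14 - 3*(-54) = -14 - 1*(-162) = -14 + 162 = 148)
t² = 148² = 21904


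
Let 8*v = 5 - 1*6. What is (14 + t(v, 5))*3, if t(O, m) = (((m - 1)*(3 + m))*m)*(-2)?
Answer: -918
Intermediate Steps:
v = -⅛ (v = (5 - 1*6)/8 = (5 - 6)/8 = (⅛)*(-1) = -⅛ ≈ -0.12500)
t(O, m) = -2*m*(-1 + m)*(3 + m) (t(O, m) = (((-1 + m)*(3 + m))*m)*(-2) = (m*(-1 + m)*(3 + m))*(-2) = -2*m*(-1 + m)*(3 + m))
(14 + t(v, 5))*3 = (14 + 2*5*(3 - 1*5² - 2*5))*3 = (14 + 2*5*(3 - 1*25 - 10))*3 = (14 + 2*5*(3 - 25 - 10))*3 = (14 + 2*5*(-32))*3 = (14 - 320)*3 = -306*3 = -918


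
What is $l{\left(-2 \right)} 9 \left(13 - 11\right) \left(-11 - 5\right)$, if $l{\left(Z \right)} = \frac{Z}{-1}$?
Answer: $-576$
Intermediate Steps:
$l{\left(Z \right)} = - Z$ ($l{\left(Z \right)} = Z \left(-1\right) = - Z$)
$l{\left(-2 \right)} 9 \left(13 - 11\right) \left(-11 - 5\right) = \left(-1\right) \left(-2\right) 9 \left(13 - 11\right) \left(-11 - 5\right) = 2 \cdot 9 \cdot 2 \left(-16\right) = 18 \left(-32\right) = -576$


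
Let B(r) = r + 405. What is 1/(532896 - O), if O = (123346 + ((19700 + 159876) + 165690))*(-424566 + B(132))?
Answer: 1/198705610644 ≈ 5.0326e-12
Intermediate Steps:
B(r) = 405 + r
O = -198705077748 (O = (123346 + ((19700 + 159876) + 165690))*(-424566 + (405 + 132)) = (123346 + (179576 + 165690))*(-424566 + 537) = (123346 + 345266)*(-424029) = 468612*(-424029) = -198705077748)
1/(532896 - O) = 1/(532896 - 1*(-198705077748)) = 1/(532896 + 198705077748) = 1/198705610644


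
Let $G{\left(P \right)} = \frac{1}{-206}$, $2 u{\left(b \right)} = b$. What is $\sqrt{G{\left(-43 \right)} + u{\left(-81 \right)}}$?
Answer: $\frac{2 i \sqrt{107429}}{103} \approx 6.3643 i$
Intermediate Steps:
$u{\left(b \right)} = \frac{b}{2}$
$G{\left(P \right)} = - \frac{1}{206}$
$\sqrt{G{\left(-43 \right)} + u{\left(-81 \right)}} = \sqrt{- \frac{1}{206} + \frac{1}{2} \left(-81\right)} = \sqrt{- \frac{1}{206} - \frac{81}{2}} = \sqrt{- \frac{4172}{103}} = \frac{2 i \sqrt{107429}}{103}$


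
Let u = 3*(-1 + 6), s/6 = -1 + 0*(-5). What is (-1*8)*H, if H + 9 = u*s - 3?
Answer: 816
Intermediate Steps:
s = -6 (s = 6*(-1 + 0*(-5)) = 6*(-1 + 0) = 6*(-1) = -6)
u = 15 (u = 3*5 = 15)
H = -102 (H = -9 + (15*(-6) - 3) = -9 + (-90 - 3) = -9 - 93 = -102)
(-1*8)*H = -1*8*(-102) = -8*(-102) = 816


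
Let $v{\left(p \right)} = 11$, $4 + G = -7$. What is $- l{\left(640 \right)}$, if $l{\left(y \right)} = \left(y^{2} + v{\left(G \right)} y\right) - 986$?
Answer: $-415654$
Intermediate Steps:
$G = -11$ ($G = -4 - 7 = -11$)
$l{\left(y \right)} = -986 + y^{2} + 11 y$ ($l{\left(y \right)} = \left(y^{2} + 11 y\right) - 986 = -986 + y^{2} + 11 y$)
$- l{\left(640 \right)} = - (-986 + 640^{2} + 11 \cdot 640) = - (-986 + 409600 + 7040) = \left(-1\right) 415654 = -415654$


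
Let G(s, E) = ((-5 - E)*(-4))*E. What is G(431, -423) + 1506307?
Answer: 2213563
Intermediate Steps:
G(s, E) = E*(20 + 4*E) (G(s, E) = (20 + 4*E)*E = E*(20 + 4*E))
G(431, -423) + 1506307 = 4*(-423)*(5 - 423) + 1506307 = 4*(-423)*(-418) + 1506307 = 707256 + 1506307 = 2213563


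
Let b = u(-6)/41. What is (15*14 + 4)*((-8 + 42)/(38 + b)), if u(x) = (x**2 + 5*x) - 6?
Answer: 3638/19 ≈ 191.47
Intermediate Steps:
u(x) = -6 + x**2 + 5*x
b = 0 (b = (-6 + (-6)**2 + 5*(-6))/41 = (-6 + 36 - 30)*(1/41) = 0*(1/41) = 0)
(15*14 + 4)*((-8 + 42)/(38 + b)) = (15*14 + 4)*((-8 + 42)/(38 + 0)) = (210 + 4)*(34/38) = 214*(34*(1/38)) = 214*(17/19) = 3638/19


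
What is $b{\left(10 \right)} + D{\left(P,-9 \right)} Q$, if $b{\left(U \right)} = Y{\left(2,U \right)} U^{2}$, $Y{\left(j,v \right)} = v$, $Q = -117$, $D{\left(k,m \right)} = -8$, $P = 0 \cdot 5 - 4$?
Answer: $1936$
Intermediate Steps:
$P = -4$ ($P = 0 - 4 = -4$)
$b{\left(U \right)} = U^{3}$ ($b{\left(U \right)} = U U^{2} = U^{3}$)
$b{\left(10 \right)} + D{\left(P,-9 \right)} Q = 10^{3} - -936 = 1000 + 936 = 1936$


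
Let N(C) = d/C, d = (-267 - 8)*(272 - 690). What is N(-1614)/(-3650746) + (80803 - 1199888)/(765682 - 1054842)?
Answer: 29972828681917/7744630169832 ≈ 3.8701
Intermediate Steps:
d = 114950 (d = -275*(-418) = 114950)
N(C) = 114950/C
N(-1614)/(-3650746) + (80803 - 1199888)/(765682 - 1054842) = (114950/(-1614))/(-3650746) + (80803 - 1199888)/(765682 - 1054842) = (114950*(-1/1614))*(-1/3650746) - 1119085/(-289160) = -57475/807*(-1/3650746) - 1119085*(-1/289160) = 5225/267832002 + 223817/57832 = 29972828681917/7744630169832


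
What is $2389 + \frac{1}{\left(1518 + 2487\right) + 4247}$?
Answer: $\frac{19714029}{8252} \approx 2389.0$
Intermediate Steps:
$2389 + \frac{1}{\left(1518 + 2487\right) + 4247} = 2389 + \frac{1}{4005 + 4247} = 2389 + \frac{1}{8252} = \frac{19714029}{8252}$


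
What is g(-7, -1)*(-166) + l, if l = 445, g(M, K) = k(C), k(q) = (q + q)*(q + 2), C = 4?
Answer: -7523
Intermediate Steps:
k(q) = 2*q*(2 + q) (k(q) = (2*q)*(2 + q) = 2*q*(2 + q))
g(M, K) = 48 (g(M, K) = 2*4*(2 + 4) = 2*4*6 = 48)
g(-7, -1)*(-166) + l = 48*(-166) + 445 = -7968 + 445 = -7523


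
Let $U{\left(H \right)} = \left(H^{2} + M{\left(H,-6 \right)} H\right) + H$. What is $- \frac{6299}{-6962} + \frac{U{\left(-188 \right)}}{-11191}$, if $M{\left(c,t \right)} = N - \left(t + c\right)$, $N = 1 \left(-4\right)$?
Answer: $\frac{74418677}{77911742} \approx 0.95517$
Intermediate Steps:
$N = -4$
$M{\left(c,t \right)} = -4 - c - t$ ($M{\left(c,t \right)} = -4 - \left(t + c\right) = -4 - \left(c + t\right) = -4 - c - t$)
$U{\left(H \right)} = H + H^{2} + H \left(2 - H\right)$ ($U{\left(H \right)} = \left(H^{2} + \left(-4 - H - -6\right) H\right) + H = \left(H^{2} + \left(-4 - H + 6\right) H\right) + H = \left(H^{2} + \left(2 - H\right) H\right) + H = \left(H^{2} + H \left(2 - H\right)\right) + H = H + H^{2} + H \left(2 - H\right)$)
$- \frac{6299}{-6962} + \frac{U{\left(-188 \right)}}{-11191} = - \frac{6299}{-6962} + \frac{3 \left(-188\right)}{-11191} = \left(-6299\right) \left(- \frac{1}{6962}\right) - - \frac{564}{11191} = \frac{6299}{6962} + \frac{564}{11191} = \frac{74418677}{77911742}$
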